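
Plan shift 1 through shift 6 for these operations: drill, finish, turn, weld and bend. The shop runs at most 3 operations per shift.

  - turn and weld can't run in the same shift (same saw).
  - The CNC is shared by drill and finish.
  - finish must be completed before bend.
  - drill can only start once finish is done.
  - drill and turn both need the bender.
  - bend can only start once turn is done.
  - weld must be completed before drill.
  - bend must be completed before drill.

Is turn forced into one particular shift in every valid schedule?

No

turn can be shift 1 (e.g. turn in shift 1; weld in shift 2; finish in shift 1; bend in shift 2; drill in shift 3) or shift 2 (e.g. weld in shift 1, drill in shift 4, turn in shift 2, finish in shift 1, bend in shift 3).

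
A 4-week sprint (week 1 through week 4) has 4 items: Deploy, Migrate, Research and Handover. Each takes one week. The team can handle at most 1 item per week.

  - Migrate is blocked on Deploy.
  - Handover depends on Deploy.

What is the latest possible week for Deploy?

week 2

Downstream work caps Deploy at week 3.
Deploy at week 2 is achievable: Migrate in week 3; Deploy in week 2; Handover in week 4; Research in week 1.
Nothing later works — the capacity limit rule out every week after week 2.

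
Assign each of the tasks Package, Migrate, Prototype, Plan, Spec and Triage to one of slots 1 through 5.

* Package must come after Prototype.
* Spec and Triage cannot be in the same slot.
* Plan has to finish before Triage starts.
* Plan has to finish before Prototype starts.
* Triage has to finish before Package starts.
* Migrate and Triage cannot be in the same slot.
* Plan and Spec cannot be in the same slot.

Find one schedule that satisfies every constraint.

Plan in 1; Prototype in 2; Spec in 3; Triage in 2; Migrate in 1; Package in 3

Checking: Plan(1) before Prototype(2); Plan(1) before Triage(2); Prototype(2) before Package(3); Triage(2) before Package(3); Plan(1) != Spec(3); Spec(3) != Triage(2); Migrate(1) != Triage(2).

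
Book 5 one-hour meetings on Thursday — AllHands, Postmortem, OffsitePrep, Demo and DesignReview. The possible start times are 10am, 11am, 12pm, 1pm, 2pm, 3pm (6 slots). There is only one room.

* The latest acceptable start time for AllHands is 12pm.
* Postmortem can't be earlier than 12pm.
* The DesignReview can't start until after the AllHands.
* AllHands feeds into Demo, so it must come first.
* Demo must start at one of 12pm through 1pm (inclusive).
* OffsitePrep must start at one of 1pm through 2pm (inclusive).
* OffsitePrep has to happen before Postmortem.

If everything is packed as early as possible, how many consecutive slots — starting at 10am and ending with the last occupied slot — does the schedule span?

5

The precedence chain requires at least 2 distinct slots.
With at most 1 per slot and 5 meetings, at least 5 slots are needed.
Propagating the time windows through the other constraints, Postmortem can't land before 2pm — that is slot 5 counting from 10am — so the schedule must run through at least 5 slots.
5 works (last occupied slot: 2pm): for example Demo in 12pm, OffsitePrep in 1pm, DesignReview in 11am, Postmortem in 2pm, AllHands in 10am.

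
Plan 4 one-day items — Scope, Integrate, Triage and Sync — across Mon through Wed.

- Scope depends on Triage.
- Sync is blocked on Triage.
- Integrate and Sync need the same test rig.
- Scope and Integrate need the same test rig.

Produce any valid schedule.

Triage=Mon, Integrate=Mon, Scope=Tue, Sync=Tue

Checking: Triage(Mon) before Scope(Tue); Triage(Mon) before Sync(Tue); Scope(Tue) != Integrate(Mon); Integrate(Mon) != Sync(Tue).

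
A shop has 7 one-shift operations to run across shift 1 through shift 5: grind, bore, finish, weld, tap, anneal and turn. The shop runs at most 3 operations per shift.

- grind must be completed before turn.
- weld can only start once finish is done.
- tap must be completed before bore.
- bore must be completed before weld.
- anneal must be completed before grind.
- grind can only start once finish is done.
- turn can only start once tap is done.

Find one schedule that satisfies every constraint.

tap=shift 1, weld=shift 3, turn=shift 3, anneal=shift 1, finish=shift 1, bore=shift 2, grind=shift 2

Checking: finish(shift 1) before weld(shift 3); anneal(shift 1) before grind(shift 2); finish(shift 1) before grind(shift 2); bore(shift 2) before weld(shift 3); grind(shift 2) before turn(shift 3); tap(shift 1) before bore(shift 2); tap(shift 1) before turn(shift 3); max 3 per shift (cap 3).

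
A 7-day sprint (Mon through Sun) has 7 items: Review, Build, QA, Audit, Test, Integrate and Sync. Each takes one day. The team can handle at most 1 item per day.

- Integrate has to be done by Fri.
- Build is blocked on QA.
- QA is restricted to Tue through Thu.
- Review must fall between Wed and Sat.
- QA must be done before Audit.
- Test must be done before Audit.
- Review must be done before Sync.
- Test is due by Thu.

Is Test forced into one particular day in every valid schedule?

Test can be Mon (e.g. Review -> Wed; Build -> Sat; Audit -> Fri; Sync -> Sun; Integrate -> Thu; Test -> Mon; QA -> Tue) or Tue (e.g. Sync=Sun, QA=Wed, Test=Tue, Build=Sat, Audit=Fri, Integrate=Mon, Review=Thu).

No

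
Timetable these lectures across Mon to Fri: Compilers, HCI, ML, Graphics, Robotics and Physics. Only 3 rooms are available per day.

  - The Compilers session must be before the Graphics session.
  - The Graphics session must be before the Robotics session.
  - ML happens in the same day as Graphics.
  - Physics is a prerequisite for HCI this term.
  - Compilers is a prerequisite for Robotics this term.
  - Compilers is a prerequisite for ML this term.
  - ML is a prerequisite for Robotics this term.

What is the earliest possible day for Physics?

Mon

Downstream work caps Physics at Thu.
Physics at Mon is achievable: Compilers -> Mon; ML -> Tue; HCI -> Tue; Physics -> Mon; Graphics -> Tue; Robotics -> Wed.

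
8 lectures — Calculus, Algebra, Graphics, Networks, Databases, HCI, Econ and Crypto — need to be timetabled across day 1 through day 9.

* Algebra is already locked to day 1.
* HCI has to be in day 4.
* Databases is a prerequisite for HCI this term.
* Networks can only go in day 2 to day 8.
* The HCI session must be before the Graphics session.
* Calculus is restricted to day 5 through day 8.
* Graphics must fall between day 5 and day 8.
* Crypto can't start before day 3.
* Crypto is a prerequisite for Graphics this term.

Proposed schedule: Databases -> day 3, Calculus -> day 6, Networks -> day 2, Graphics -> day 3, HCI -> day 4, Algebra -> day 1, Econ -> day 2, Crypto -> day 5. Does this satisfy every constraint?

Invalid. Crypto is a prerequisite for Graphics this term.

Networks can only go in day 2 to day 8 — holds.
Graphics must fall between day 5 and day 8 — violated.
Algebra is already locked to day 1 — holds.
The HCI session must be before the Graphics session — violated.
Crypto can't start before day 3 — holds.
HCI has to be in day 4 — holds.
Crypto is a prerequisite for Graphics this term — violated.
Databases is a prerequisite for HCI this term — holds.
Calculus is restricted to day 5 through day 8 — holds.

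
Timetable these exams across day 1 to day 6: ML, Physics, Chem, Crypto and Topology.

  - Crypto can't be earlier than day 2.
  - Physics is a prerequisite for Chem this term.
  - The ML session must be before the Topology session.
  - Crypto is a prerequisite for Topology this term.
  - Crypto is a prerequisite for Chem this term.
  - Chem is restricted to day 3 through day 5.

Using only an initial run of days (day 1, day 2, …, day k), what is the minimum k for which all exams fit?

The precedence chain requires at least 2 distinct days.
Chem can't be placed before day 3, so the schedule must run through at least day 3.
3 works (last occupied day: day 3): for example Chem -> day 3; Physics -> day 1; Topology -> day 3; Crypto -> day 2; ML -> day 1.

3 days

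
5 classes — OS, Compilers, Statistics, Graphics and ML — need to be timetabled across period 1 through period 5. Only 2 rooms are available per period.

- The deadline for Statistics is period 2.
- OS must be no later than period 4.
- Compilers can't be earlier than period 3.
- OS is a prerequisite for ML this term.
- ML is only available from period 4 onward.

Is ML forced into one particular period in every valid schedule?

No

ML can be period 4 (e.g. ML in period 4, Statistics in period 1, Graphics in period 2, OS in period 1, Compilers in period 3) or period 5 (e.g. ML in period 5, Statistics in period 1, Compilers in period 3, OS in period 1, Graphics in period 2).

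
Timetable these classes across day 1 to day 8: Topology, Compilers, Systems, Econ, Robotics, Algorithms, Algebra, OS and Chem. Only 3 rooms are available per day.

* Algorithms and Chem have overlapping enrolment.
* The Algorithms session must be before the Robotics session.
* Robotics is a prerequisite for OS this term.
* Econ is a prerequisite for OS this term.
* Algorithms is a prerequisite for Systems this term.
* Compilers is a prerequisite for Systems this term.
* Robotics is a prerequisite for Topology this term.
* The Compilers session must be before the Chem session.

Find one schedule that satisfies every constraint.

Topology -> day 3; Compilers -> day 1; Algebra -> day 3; OS -> day 3; Robotics -> day 2; Systems -> day 2; Algorithms -> day 1; Econ -> day 1; Chem -> day 2

Checking: Algorithms(day 1) before Robotics(day 2); Algorithms(day 1) before Systems(day 2); Econ(day 1) before OS(day 3); Compilers(day 1) before Chem(day 2); Robotics(day 2) before Topology(day 3); Robotics(day 2) before OS(day 3); Compilers(day 1) before Systems(day 2); Algorithms(day 1) != Chem(day 2); max 3 per day (cap 3).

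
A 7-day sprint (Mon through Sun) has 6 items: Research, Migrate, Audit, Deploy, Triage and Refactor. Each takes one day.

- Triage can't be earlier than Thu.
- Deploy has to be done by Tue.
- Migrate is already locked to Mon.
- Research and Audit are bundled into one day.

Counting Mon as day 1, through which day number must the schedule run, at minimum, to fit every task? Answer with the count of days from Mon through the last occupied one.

4

Triage can't be placed before Thu — that is day 4 counting from Mon — so the schedule must run through at least 4 days.
4 works (last occupied day: Thu): for example Audit=Mon; Migrate=Mon; Research=Mon; Refactor=Mon; Triage=Thu; Deploy=Mon.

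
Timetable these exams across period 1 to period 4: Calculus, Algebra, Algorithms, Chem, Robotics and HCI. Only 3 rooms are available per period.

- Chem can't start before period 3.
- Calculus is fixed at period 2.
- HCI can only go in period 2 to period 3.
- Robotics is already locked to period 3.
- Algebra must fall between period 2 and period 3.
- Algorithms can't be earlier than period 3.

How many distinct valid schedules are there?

Splitting on Algebra: it can be period 2 (7), period 3 (4). Listing each branch's schedules as (Calculus, Algorithms, Chem, Robotics, HCI) by period number:
Algebra=period 2: (2,3,3,3,2) (2,3,4,3,2) (2,3,4,3,3) (2,4,3,3,2) (2,4,3,3,3) (2,4,4,3,2) (2,4,4,3,3) — 7.
Algebra=period 3: (2,3,4,3,2) (2,4,3,3,2) (2,4,4,3,2) (2,4,4,3,3) — 4.
Summing: 7 + 4 = 11.

11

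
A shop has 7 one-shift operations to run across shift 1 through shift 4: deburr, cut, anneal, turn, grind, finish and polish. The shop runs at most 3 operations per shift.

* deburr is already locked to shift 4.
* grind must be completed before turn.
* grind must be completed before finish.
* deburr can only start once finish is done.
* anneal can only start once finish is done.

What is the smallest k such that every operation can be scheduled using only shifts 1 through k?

4

The precedence chain requires at least 3 distinct shifts.
With at most 3 per shift and 7 operations, at least 3 shifts are needed.
deburr can't be placed before shift 4, so the schedule must run through at least shift 4.
4 works (last occupied shift: shift 4): for example cut in shift 1, deburr in shift 4, finish in shift 2, turn in shift 2, polish in shift 1, anneal in shift 3, grind in shift 1.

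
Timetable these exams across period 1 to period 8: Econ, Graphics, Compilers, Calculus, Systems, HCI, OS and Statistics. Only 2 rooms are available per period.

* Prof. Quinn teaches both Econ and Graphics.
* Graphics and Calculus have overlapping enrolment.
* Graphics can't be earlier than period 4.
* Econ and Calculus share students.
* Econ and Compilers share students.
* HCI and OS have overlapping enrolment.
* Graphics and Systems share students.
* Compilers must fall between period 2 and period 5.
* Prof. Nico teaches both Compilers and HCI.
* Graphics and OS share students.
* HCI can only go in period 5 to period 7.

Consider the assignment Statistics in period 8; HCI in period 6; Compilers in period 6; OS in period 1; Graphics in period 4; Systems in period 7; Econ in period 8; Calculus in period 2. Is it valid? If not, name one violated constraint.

Invalid. Compilers must fall between period 2 and period 5.

Graphics can't be earlier than period 4 — holds.
Econ and Calculus share students — holds.
Only 2 rooms are available per period — holds.
Compilers must fall between period 2 and period 5 — violated.
Econ and Compilers share students — holds.
Graphics and Calculus have overlapping enrolment — holds.
Graphics and OS share students — holds.
HCI and OS have overlapping enrolment — holds.
Graphics and Systems share students — holds.
HCI can only go in period 5 to period 7 — holds.
Prof. Nico teaches both Compilers and HCI — violated.
Prof. Quinn teaches both Econ and Graphics — holds.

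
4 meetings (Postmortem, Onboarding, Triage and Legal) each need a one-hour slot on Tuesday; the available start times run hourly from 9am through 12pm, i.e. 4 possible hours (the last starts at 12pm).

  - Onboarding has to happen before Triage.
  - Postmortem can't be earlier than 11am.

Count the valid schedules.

48

Splitting on Postmortem: it can be 11am (24), 12pm (24). Listing each branch's schedules as (Onboarding, Triage, Legal):
Postmortem=11am: (9am,10am,9am) (9am,10am,10am) (9am,10am,11am) (9am,10am,12pm) (9am,11am,9am) (9am,11am,10am) (9am,11am,11am) (9am,11am,12pm) (9am,12pm,9am) (9am,12pm,10am) (9am,12pm,11am) (9am,12pm,12pm) (10am,11am,9am) (10am,11am,10am) (10am,11am,11am) (10am,11am,12pm) (10am,12pm,9am) (10am,12pm,10am) (10am,12pm,11am) (10am,12pm,12pm) (11am,12pm,9am) (11am,12pm,10am) (11am,12pm,11am) (11am,12pm,12pm) — 24.
Postmortem=12pm: (9am,10am,9am) (9am,10am,10am) (9am,10am,11am) (9am,10am,12pm) (9am,11am,9am) (9am,11am,10am) (9am,11am,11am) (9am,11am,12pm) (9am,12pm,9am) (9am,12pm,10am) (9am,12pm,11am) (9am,12pm,12pm) (10am,11am,9am) (10am,11am,10am) (10am,11am,11am) (10am,11am,12pm) (10am,12pm,9am) (10am,12pm,10am) (10am,12pm,11am) (10am,12pm,12pm) (11am,12pm,9am) (11am,12pm,10am) (11am,12pm,11am) (11am,12pm,12pm) — 24.
Summing: 24 + 24 = 48.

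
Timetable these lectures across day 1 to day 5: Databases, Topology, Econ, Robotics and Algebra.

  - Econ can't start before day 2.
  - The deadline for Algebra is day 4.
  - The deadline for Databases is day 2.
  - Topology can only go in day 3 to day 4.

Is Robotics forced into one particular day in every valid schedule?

No

Robotics can be day 1 (e.g. Topology -> day 3; Algebra -> day 1; Robotics -> day 1; Econ -> day 2; Databases -> day 1) or day 2 (e.g. Robotics -> day 2, Algebra -> day 1, Topology -> day 3, Databases -> day 1, Econ -> day 2).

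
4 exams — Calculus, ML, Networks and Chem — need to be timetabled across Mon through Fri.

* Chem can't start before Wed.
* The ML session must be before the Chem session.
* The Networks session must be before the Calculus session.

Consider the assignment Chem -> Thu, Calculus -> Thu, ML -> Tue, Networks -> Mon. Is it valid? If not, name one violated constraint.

Valid

The ML session must be before the Chem session — holds.
The Networks session must be before the Calculus session — holds.
Chem can't start before Wed — holds.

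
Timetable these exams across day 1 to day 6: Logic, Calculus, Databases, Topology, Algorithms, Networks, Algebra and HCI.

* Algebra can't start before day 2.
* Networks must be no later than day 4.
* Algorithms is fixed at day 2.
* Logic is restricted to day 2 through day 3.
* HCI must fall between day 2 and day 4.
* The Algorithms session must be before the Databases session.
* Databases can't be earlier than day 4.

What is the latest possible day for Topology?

day 6

Topology at day 6 is achievable: Databases in day 4; Topology in day 6; HCI in day 2; Logic in day 2; Algebra in day 2; Algorithms in day 2; Networks in day 1; Calculus in day 1.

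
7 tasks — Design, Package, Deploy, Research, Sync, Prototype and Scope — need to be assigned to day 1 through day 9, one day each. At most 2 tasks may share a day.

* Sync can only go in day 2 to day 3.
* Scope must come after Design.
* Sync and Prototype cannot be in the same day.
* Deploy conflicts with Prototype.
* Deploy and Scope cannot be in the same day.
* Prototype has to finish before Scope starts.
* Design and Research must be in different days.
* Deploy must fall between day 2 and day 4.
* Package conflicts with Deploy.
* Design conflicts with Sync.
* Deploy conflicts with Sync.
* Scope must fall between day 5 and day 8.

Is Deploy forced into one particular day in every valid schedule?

Deploy can be day 2 (e.g. Sync in day 3; Design in day 1; Research in day 2; Package in day 3; Prototype in day 1; Scope in day 5; Deploy in day 2) or day 3 (e.g. Design=day 1, Research=day 3, Deploy=day 3, Scope=day 5, Sync=day 2, Package=day 2, Prototype=day 1).

No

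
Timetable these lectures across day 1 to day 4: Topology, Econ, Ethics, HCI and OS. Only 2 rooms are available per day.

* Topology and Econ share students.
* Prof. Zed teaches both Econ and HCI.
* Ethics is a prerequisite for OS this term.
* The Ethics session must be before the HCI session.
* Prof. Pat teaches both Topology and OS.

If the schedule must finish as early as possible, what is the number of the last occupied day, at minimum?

day 3

The precedence chain requires at least 2 distinct days.
With at most 2 per day and 5 lectures, at least 3 days are needed.
3 works (last occupied day: day 3): for example HCI in day 2, Econ in day 3, OS in day 2, Ethics in day 1, Topology in day 1.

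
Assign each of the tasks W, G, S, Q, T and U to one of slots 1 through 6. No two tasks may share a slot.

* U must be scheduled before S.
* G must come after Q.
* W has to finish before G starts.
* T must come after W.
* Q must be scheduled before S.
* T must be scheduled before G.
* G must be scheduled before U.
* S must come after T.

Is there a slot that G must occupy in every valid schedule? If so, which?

4

Precedence pushes G to at least 3; downstream work caps G at 4.
So G is pinned to 4.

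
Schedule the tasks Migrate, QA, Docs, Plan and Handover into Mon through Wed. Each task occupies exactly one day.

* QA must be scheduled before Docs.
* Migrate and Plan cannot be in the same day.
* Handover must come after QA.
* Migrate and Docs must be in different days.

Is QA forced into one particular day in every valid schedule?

QA can be Mon (e.g. Handover=Tue; Migrate=Mon; Plan=Tue; QA=Mon; Docs=Tue) or Tue (e.g. Docs -> Wed; Plan -> Tue; Handover -> Wed; Migrate -> Mon; QA -> Tue).

No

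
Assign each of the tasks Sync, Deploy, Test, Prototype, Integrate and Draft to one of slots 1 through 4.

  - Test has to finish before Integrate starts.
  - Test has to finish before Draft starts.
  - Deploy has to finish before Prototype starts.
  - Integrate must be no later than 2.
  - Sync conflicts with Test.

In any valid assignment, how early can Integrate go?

2

Precedence pushes Integrate to at least 2; Integrate's own window allows nothing later than 2.
Integrate at 2 is achievable: Integrate=2, Sync=2, Test=1, Deploy=1, Draft=2, Prototype=2.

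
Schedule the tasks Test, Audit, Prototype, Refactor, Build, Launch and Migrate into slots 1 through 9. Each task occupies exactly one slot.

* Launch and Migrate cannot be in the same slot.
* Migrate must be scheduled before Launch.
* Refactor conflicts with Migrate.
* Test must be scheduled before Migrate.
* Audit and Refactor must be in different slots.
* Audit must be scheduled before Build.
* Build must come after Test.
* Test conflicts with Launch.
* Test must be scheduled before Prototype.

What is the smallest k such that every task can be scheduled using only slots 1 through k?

3

The precedence chain requires at least 3 distinct slots.
3 works (last occupied slot: 3): for example Launch=3, Refactor=3, Test=1, Build=2, Prototype=2, Audit=1, Migrate=2.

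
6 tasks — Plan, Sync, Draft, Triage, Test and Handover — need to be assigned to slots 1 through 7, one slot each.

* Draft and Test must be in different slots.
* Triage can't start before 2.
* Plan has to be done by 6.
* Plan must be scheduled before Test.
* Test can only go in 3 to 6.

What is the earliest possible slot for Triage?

Triage is available from 2.
Triage at 2 is achievable: Draft=1; Triage=2; Sync=1; Test=3; Plan=1; Handover=1.

2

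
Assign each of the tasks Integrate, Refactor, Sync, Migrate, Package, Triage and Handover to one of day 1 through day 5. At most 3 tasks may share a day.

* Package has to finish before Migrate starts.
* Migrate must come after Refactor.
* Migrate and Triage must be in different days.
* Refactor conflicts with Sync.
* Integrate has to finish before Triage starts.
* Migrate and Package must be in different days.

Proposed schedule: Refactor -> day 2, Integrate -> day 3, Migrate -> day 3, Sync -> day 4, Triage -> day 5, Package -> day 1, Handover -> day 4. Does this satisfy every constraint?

Migrate must come after Refactor — holds.
Migrate and Triage must be in different days — holds.
Package has to finish before Migrate starts — holds.
Integrate has to finish before Triage starts — holds.
Refactor conflicts with Sync — holds.
At most 3 tasks may share a day — holds.
Migrate and Package must be in different days — holds.

Yes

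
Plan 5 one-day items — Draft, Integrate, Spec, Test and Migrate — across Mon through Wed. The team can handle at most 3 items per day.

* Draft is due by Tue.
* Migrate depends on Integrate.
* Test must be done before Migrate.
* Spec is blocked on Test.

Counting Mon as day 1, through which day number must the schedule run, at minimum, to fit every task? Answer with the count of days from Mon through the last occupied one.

The precedence chain requires at least 2 distinct days.
With at most 3 per day and 5 tasks, at least 2 days are needed.
2 works (last occupied day: Tue): for example Migrate=Tue, Test=Mon, Integrate=Mon, Draft=Mon, Spec=Tue.

2 days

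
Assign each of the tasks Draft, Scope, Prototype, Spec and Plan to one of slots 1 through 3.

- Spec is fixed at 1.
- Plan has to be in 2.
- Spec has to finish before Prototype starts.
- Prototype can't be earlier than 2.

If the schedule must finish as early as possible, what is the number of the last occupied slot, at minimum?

slot 2

The precedence chain requires at least 2 distinct slots.
2 works (last occupied slot: 2): for example Scope in 1; Draft in 1; Spec in 1; Prototype in 2; Plan in 2.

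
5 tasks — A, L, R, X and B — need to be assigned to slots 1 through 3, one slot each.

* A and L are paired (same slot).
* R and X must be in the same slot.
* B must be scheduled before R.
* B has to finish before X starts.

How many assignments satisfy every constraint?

9

Splitting on A: it can be 1 (3), 2 (3), 3 (3). Listing each branch's schedules as (L, R, X, B):
A=1: (1,2,2,1) (1,3,3,1) (1,3,3,2) — 3.
A=2: (2,2,2,1) (2,3,3,1) (2,3,3,2) — 3.
A=3: (3,2,2,1) (3,3,3,1) (3,3,3,2) — 3.
Summing: 3 + 3 + 3 = 9.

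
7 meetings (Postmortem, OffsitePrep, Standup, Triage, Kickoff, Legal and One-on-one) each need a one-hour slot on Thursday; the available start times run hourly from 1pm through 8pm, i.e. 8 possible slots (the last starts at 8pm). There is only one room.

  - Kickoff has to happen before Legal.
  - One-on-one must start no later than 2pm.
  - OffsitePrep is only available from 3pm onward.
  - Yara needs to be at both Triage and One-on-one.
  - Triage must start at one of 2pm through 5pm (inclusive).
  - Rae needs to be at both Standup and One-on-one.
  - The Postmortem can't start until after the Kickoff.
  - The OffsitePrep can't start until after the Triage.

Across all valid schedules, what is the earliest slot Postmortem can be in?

Precedence pushes Postmortem to at least 2pm.
Postmortem at 3pm is achievable: Kickoff in 2pm, Legal in 6pm, OffsitePrep in 5pm, Standup in 7pm, Postmortem in 3pm, Triage in 4pm, One-on-one in 1pm.
Nothing earlier works — the conflict and capacity constraints rule out every slot before 3pm.

3pm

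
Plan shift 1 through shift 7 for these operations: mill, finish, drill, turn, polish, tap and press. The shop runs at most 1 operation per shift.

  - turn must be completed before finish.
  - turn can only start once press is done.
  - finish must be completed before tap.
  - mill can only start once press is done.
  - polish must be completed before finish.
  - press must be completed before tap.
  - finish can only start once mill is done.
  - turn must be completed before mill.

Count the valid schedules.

Splitting on mill: it can be shift 3 (4), shift 4 (12), shift 5 (12). Listing each branch's schedules as (finish, drill, turn, polish, tap, press) by shift number:
mill=shift 3: (5,6,2,4,7,1) (5,7,2,4,6,1) (6,4,2,5,7,1) (6,5,2,4,7,1) — 4.
mill=shift 4: (5,6,2,3,7,1) (5,6,3,1,7,2) (5,6,3,2,7,1) (5,7,2,3,6,1) (5,7,3,1,6,2) (5,7,3,2,6,1) (6,1,3,5,7,2) (6,2,3,5,7,1) (6,3,2,5,7,1) (6,5,2,3,7,1) (6,5,3,1,7,2) (6,5,3,2,7,1) — 12.
mill=shift 5: (6,1,3,4,7,2) (6,1,4,2,7,3) (6,1,4,3,7,2) (6,2,3,4,7,1) (6,2,4,1,7,3) (6,2,4,3,7,1) (6,3,2,4,7,1) (6,3,4,1,7,2) (6,3,4,2,7,1) (6,4,2,3,7,1) (6,4,3,1,7,2) (6,4,3,2,7,1) — 12.
Summing: 4 + 12 + 12 = 28.

28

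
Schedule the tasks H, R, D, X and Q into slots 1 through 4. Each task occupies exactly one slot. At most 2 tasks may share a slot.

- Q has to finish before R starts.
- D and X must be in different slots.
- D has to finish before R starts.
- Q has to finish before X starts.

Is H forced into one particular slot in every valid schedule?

H can be 1 (e.g. H in 1, X in 3, R in 3, Q in 1, D in 2) or 2 (e.g. Q=1, H=2, D=1, X=3, R=2).

No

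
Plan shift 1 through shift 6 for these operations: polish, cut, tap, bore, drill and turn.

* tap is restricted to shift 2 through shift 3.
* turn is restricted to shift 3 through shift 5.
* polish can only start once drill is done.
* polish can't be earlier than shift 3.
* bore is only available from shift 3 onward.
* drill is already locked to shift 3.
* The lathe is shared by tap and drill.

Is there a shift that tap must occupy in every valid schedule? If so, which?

shift 2

tap's window is shift 2–shift 3.
drill is fixed at shift 3, and tap can't share a shift with drill.
So tap must be shift 2.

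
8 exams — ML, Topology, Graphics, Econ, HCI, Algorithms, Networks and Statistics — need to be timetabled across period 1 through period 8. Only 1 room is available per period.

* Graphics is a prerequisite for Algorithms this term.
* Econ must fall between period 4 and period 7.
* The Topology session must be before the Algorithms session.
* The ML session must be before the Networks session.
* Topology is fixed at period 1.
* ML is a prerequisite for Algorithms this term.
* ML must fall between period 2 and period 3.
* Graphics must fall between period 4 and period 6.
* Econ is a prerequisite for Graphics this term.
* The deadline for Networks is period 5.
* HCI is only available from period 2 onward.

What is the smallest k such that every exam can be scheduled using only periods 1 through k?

The precedence chain requires at least 3 distinct periods.
With at most 1 per period and 8 exams, at least 8 periods are needed.
Propagating the time windows through the other constraints, Algorithms can't land before period 6, so the schedule must run through at least period 6.
8 works (last occupied period: period 8): for example Networks -> period 3; ML -> period 2; Graphics -> period 5; Statistics -> period 8; Topology -> period 1; HCI -> period 6; Econ -> period 4; Algorithms -> period 7.

8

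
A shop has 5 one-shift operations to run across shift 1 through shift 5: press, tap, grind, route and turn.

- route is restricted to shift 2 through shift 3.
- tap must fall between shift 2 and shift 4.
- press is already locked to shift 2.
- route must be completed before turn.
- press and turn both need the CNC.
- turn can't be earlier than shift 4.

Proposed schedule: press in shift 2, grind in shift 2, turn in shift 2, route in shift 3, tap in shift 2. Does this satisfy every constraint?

No. press and turn both need the CNC is not satisfied.

press and turn both need the CNC — violated.
turn can't be earlier than shift 4 — violated.
route must be completed before turn — violated.
route is restricted to shift 2 through shift 3 — holds.
tap must fall between shift 2 and shift 4 — holds.
press is already locked to shift 2 — holds.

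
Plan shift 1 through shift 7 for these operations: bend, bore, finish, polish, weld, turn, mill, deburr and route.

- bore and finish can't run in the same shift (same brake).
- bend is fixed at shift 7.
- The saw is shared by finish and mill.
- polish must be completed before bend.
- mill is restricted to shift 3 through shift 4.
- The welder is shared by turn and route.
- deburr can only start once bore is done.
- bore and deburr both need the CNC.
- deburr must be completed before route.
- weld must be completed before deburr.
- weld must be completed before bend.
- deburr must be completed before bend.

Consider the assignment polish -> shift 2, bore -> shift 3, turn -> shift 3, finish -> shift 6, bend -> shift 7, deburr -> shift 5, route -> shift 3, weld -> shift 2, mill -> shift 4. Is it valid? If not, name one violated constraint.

Invalid. The welder is shared by turn and route.

The saw is shared by finish and mill — holds.
bore and finish can't run in the same shift (same brake) — holds.
The welder is shared by turn and route — violated.
bore and deburr both need the CNC — holds.
polish must be completed before bend — holds.
deburr must be completed before bend — holds.
mill is restricted to shift 3 through shift 4 — holds.
weld must be completed before bend — holds.
deburr can only start once bore is done — holds.
bend is fixed at shift 7 — holds.
weld must be completed before deburr — holds.
deburr must be completed before route — violated.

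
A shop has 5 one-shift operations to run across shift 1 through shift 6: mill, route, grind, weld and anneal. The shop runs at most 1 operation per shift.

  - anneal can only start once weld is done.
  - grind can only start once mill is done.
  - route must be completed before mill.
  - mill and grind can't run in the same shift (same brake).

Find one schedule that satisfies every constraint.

weld in shift 4; route in shift 1; mill in shift 2; grind in shift 3; anneal in shift 5

Checking: mill(shift 2) before grind(shift 3); route(shift 1) before mill(shift 2); weld(shift 4) before anneal(shift 5); mill(shift 2) != grind(shift 3); max 1 per shift (cap 1).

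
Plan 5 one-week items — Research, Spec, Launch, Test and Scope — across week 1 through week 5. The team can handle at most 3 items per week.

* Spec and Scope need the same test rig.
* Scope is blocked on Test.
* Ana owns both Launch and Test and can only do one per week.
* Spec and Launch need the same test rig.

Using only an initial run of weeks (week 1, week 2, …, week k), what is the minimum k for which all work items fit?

The precedence chain requires at least 2 distinct weeks.
With at most 3 per week and 5 work items, at least 2 weeks are needed.
2 works (last occupied week: week 2): for example Spec in week 1; Test in week 1; Research in week 1; Launch in week 2; Scope in week 2.

2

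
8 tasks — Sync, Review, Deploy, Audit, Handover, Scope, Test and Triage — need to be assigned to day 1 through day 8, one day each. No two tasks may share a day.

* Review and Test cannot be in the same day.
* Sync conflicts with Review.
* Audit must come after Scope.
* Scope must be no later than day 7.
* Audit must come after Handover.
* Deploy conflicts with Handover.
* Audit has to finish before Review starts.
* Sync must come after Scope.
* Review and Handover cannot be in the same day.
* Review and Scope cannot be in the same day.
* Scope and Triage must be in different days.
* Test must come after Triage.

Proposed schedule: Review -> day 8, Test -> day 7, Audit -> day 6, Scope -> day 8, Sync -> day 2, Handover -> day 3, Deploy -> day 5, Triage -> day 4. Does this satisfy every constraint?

Test must come after Triage — holds.
Audit must come after Handover — holds.
Audit must come after Scope — violated.
Deploy conflicts with Handover — holds.
Sync conflicts with Review — holds.
Review and Test cannot be in the same day — holds.
No two tasks may share a day — violated.
Scope must be no later than day 7 — violated.
Audit has to finish before Review starts — holds.
Review and Handover cannot be in the same day — holds.
Sync must come after Scope — violated.
Scope and Triage must be in different days — holds.
Review and Scope cannot be in the same day — violated.

No — it violates: Scope must be no later than day 7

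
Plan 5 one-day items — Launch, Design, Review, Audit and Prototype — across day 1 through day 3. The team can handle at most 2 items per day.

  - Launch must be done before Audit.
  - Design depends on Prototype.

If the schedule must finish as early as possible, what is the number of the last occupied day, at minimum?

The precedence chain requires at least 2 distinct days.
With at most 2 per day and 5 tasks, at least 3 days are needed.
3 works (last occupied day: day 3): for example Design=day 2; Audit=day 2; Prototype=day 1; Launch=day 1; Review=day 3.

day 3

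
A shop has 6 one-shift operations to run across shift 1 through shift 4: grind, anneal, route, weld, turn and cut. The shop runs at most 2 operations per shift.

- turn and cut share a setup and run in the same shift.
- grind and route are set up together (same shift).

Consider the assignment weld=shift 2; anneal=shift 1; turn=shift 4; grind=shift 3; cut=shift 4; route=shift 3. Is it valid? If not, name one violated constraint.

Yes, all constraints hold

grind and route are set up together (same shift) — holds.
turn and cut share a setup and run in the same shift — holds.
The shop runs at most 2 operations per shift — holds.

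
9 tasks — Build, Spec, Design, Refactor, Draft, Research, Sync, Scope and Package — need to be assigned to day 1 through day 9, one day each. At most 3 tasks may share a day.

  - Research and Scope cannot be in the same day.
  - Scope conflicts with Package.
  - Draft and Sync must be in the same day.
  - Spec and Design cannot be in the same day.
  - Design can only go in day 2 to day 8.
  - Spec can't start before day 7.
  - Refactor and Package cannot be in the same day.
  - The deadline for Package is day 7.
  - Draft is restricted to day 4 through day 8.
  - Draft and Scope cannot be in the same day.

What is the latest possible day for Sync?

day 8

Sync must be in the same day as Draft, which can't be before day 4, so Sync is at least day 4; Sync must be in the same day as Draft, which can't be after day 8, so Sync is at most day 8.
Sync at day 8 is achievable: Scope=day 2; Spec=day 7; Research=day 1; Sync=day 8; Package=day 1; Draft=day 8; Build=day 1; Refactor=day 2; Design=day 2.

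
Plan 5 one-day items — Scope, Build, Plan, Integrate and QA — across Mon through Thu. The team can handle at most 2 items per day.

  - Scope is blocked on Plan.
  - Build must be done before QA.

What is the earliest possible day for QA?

Precedence pushes QA to at least Tue.
QA at Tue is achievable: QA in Tue, Plan in Mon, Scope in Tue, Build in Mon, Integrate in Wed.

Tue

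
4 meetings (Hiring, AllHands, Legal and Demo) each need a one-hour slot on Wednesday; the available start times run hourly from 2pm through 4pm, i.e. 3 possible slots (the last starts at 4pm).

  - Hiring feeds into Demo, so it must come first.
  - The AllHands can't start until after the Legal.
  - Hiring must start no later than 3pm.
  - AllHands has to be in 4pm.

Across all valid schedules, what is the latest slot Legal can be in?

3pm

Downstream work caps Legal at 3pm.
Legal at 3pm is achievable: Demo=3pm; Hiring=2pm; Legal=3pm; AllHands=4pm.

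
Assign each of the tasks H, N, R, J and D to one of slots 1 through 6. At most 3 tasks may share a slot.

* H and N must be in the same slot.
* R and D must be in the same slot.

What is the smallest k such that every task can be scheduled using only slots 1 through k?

2

With at most 3 per slot and 5 tasks, at least 2 slots are needed.
2 works (last occupied slot: 2): for example N=1; R=2; H=1; J=1; D=2.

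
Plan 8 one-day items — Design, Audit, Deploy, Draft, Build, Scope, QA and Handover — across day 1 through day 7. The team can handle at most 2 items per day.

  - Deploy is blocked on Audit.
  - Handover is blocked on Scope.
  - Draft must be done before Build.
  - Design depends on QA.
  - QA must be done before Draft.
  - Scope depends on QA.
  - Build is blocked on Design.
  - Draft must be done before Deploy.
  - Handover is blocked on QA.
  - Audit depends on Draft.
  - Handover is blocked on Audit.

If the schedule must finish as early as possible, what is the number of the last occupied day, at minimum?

The precedence chain requires at least 4 distinct days.
With at most 2 per day and 8 tasks, at least 4 days are needed.
Could 4 days be enough, i.e. nothing placed later than day 4? No: Design must come after QA (at day 1 or later) → {day 2, day 3, day 4}; QA must come before Design (at day 4 or earlier) → {day 1, day 2, day 3}; Handover must come after Scope (at day 1 or later) → {day 2, day 3, day 4}; Scope must come before Handover (at day 4 or earlier) → {day 1, day 2, day 3}; Audit must come before Handover (at day 4 or earlier) → {day 1, day 2, day 3}; Deploy must come after Audit (at day 1 or later) → {day 2, day 3, day 4}; Audit must come after Draft (at day 1 or later) → {day 2, day 3}; Draft must come before Audit (at day 3 or earlier) → {day 1, day 2}; Scope must come after QA (at day 1 or later) → {day 2, day 3}; QA must come before Scope (at day 3 or earlier) → {day 1, day 2}; Build must come after Design (at day 2 or later) → {day 3, day 4}; Design must come before Build (at day 4 or earlier) → {day 2, day 3}; Draft must come after QA (at day 1 or later) → {day 2}; Handover must come after Scope (at day 2 or later) → {day 3, day 4}; Deploy must come after Audit (at day 2 or later) → {day 3, day 4}; Audit must come after Draft (at day 2 or later) → {day 3}; Handover must come after Audit (at day 3 or later) → {day 4}; Deploy must come after Audit (at day 3 or later) → {day 4}; Build can't use day 4, already full with Deploy and Handover (limit 2) → {day 3}; Design must come before Build (at day 3 or earlier) → {day 2}; Scope can't use day 2, already full with Design and Draft (limit 2) → {day 3}; that puts Audit, Build and Scope all in day 3 — more than 2 per day.
So 4 days is not enough.
5 works (last occupied day: day 5): for example Build -> day 5, Audit -> day 3, Handover -> day 4, QA -> day 1, Draft -> day 2, Deploy -> day 4, Design -> day 2, Scope -> day 3.

5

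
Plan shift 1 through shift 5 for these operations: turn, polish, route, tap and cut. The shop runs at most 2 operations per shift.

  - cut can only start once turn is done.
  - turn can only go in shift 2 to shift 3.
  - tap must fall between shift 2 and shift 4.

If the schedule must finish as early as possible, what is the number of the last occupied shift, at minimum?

The precedence chain requires at least 2 distinct shifts.
With at most 2 per shift and 5 operations, at least 3 shifts are needed.
Propagating the time windows through the other constraints, cut can't land before shift 3, so the schedule must run through at least shift 3.
3 works (last occupied shift: shift 3): for example turn in shift 2, route in shift 1, polish in shift 1, tap in shift 2, cut in shift 3.

3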